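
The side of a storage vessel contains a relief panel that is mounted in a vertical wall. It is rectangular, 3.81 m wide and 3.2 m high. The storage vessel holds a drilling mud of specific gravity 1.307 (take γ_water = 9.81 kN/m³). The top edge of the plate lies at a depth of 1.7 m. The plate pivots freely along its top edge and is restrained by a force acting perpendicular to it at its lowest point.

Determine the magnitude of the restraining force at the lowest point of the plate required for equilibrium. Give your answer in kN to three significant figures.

P ≈ 300 kN

γ = 1.307 × 9.81 = 12.82167 kN/m³.
The centroid lies 3.2/2 = 1.6 m below the top edge, so the centroid depth is h_c = 1.7 + 1.6 = 3.3 m.
A = 3.81 × 3.2 = 12.192 m².
Resultant F = γ·h_c·A = 12.82167 × 3.3 × 12.192 = 515.862 kN.
I_c = b·h³/12 = 3.81 × 3.2³/12 = 10.4038 m⁴.
Centre of pressure: y_p = y_c + I_c/(y_c·A) = 3.3 + 10.4038/(3.3 × 12.192) = 3.3 + 0.258585 = 3.55858 m along the plane.
The resultant acts 1.6 + 0.258585 = 1.85859 m (along the plate) below the hinge at the top edge, so the moment about the hinge is M = F × 1.85859 = 515.862 × 1.85859 = 958.776 kN·m.
A normal force at the bottom, 3.2 m from the hinge, must supply this moment: P = 958.776/3.2 = 299.617 kN.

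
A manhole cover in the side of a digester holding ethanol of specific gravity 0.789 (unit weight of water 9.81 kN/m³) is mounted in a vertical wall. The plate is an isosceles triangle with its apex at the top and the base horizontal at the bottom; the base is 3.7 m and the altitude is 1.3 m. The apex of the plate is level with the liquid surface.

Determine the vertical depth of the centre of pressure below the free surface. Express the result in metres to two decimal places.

γ = 0.789 × 9.81 = 7.74009 kN/m³.
With the apex up, the centroid sits 2h/3 = 2 × 1.3/3 = 0.866667 m below the apex, so the centroid depth is h_c = 0.866667 m.
A = ½ × 3.7 × 1.3 = 2.405 m².
Resultant F = γ·h_c·A = 7.74009 × 0.866667 × 2.405 = 16.1329 kN.
I_c = b·h³/36 = 3.7 × 1.3³/36 = 0.225803 m⁴.
Centre of pressure: y_p = y_c + I_c/(y_c·A) = 0.866667 + 0.225803/(0.866667 × 2.405) = 0.866667 + 0.108333 = 0.975 m along the plane.

h_p = 0.98 m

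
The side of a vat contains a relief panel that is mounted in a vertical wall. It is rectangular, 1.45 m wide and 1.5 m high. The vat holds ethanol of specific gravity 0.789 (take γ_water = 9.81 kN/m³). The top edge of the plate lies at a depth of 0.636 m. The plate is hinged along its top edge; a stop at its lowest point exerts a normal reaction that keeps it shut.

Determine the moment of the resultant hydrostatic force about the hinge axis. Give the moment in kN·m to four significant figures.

γ = 0.789 × 9.81 = 7.74009 kN/m³.
The centroid lies 1.5/2 = 0.75 m below the top edge, so the centroid depth is h_c = 0.636 + 0.75 = 1.386 m.
A = 1.45 × 1.5 = 2.175 m².
Resultant F = γ·h_c·A = 7.74009 × 1.386 × 2.175 = 23.3329 kN.
I_c = b·h³/12 = 1.45 × 1.5³/12 = 0.407812 m⁴.
Centre of pressure: y_p = y_c + I_c/(y_c·A) = 1.386 + 0.407812/(1.386 × 2.175) = 1.386 + 0.135281 = 1.52128 m along the plane.
The resultant acts 0.75 + 0.135281 = 0.885281 m (along the plate) below the hinge at the top edge, so the moment about the hinge is M = F × 0.885281 = 23.3329 × 0.885281 = 20.6562 kN·m.

M ≈ 20.66 kN·m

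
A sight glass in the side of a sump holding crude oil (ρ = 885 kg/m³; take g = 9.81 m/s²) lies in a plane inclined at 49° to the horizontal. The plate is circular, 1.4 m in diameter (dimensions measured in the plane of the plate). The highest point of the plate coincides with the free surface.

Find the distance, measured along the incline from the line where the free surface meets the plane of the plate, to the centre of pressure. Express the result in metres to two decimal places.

y_p = 0.88 m

γ = ρg = 885 × 9.81 / 1000 = 8.68185 kN/m³.
Let θ = 49° be the plate's angle to the horizontal; measure y along the incline from where the plane meets the free surface. Vertical depth h = y·sinθ with sinθ = 0.754710.
The centroid is at the centre, 0.7 m below the top of the plate, so y_c = 0.7 m and h_c = 0.7 × 0.754710 = 0.528297 m.
A = π(0.7)² = 1.53938 m².
Resultant F = γ·h_c·A = 8.68185 × 0.528297 × 1.53938 = 7.06051 kN.
I_c = πr⁴/4 = π × 0.7⁴/4 = 0.188574 m⁴.
Centre of pressure: y_p = y_c + I_c/(y_c·A) = 0.7 + 0.188574/(0.7 × 1.53938) = 0.7 + 0.175 = 0.875 m along the plane.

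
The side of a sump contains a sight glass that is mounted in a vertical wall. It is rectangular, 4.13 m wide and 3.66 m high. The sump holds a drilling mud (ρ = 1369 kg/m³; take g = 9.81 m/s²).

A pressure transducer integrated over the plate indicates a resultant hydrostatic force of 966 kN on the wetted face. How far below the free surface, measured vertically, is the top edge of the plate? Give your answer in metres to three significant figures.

γ = ρg = 1369 × 9.81 / 1000 = 13.42989 kN/m³.
A = 4.13 × 3.66 = 15.1158 m².
From F = γ·h_c·A, the centroid depth is h_c = 966/(13.42989 × 15.1158) = 4.75854 m.
The centroid lies 3.66/2 = 1.83 m below the top edge, so the top edge sits at h_top = 4.75854 − 1.83 = 2.92854 m below the surface.

d_top ≈ 2.93 m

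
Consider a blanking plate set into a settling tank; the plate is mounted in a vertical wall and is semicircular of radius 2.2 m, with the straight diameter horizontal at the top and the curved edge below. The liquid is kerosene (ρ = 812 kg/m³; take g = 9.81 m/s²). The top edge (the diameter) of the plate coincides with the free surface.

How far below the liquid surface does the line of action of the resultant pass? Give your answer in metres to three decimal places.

h_p = 1.296 m

γ = ρg = 812 × 9.81 / 1000 = 7.96572 kN/m³.
The centroid of a semicircle lies 4r/(3π) = 0.933709 m from the diameter, here below the top edge, so the centroid depth is h_c = 0.933709 m.
A = πr²/2 = π × 2.2²/2 = 7.60265 m².
Resultant F = γ·h_c·A = 7.96572 × 0.933709 × 7.60265 = 56.546 kN.
I_c = (π/8 − 8/(9π))·r⁴ = 0.109757 × 2.2⁴ = 2.57112 m⁴.
Centre of pressure: y_p = y_c + I_c/(y_c·A) = 0.933709 + 2.57112/(0.933709 × 7.60265) = 0.933709 + 0.362198 = 1.29591 m along the plane.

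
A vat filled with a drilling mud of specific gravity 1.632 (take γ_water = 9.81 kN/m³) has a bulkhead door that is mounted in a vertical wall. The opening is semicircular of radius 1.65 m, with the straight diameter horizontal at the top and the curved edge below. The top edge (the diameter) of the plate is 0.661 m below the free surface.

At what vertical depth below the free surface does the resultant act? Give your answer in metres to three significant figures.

h_p = 1.50 m

γ = 1.632 × 9.81 = 16.00992 kN/m³.
The centroid of a semicircle lies 4r/(3π) = 0.700282 m from the diameter, here below the top edge, so the centroid depth is h_c = 0.661 + 0.700282 = 1.36128 m.
A = πr²/2 = π × 1.65²/2 = 4.27649 m².
Resultant F = γ·h_c·A = 16.00992 × 1.36128 × 4.27649 = 93.2018 kN.
I_c = (π/8 − 8/(9π))·r⁴ = 0.109757 × 1.65⁴ = 0.81352 m⁴.
Centre of pressure: y_p = y_c + I_c/(y_c·A) = 1.36128 + 0.81352/(1.36128 × 4.27649) = 1.36128 + 0.139744 = 1.50102 m along the plane.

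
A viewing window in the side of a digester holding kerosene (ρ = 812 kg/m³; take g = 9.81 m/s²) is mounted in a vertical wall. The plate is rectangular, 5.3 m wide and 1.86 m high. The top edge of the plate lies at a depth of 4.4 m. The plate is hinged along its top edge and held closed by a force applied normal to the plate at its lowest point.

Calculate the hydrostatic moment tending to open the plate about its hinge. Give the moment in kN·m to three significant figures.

γ = ρg = 812 × 9.81 / 1000 = 7.96572 kN/m³.
The centroid lies 1.86/2 = 0.93 m below the top edge, so the centroid depth is h_c = 4.4 + 0.93 = 5.33 m.
A = 5.3 × 1.86 = 9.858 m².
Resultant F = γ·h_c·A = 7.96572 × 5.33 × 9.858 = 418.544 kN.
I_c = b·h³/12 = 5.3 × 1.86³/12 = 2.84206 m⁴.
Centre of pressure: y_p = y_c + I_c/(y_c·A) = 5.33 + 2.84206/(5.33 × 9.858) = 5.33 + 0.05409 = 5.38409 m along the plane.
The resultant acts 0.93 + 0.05409 = 0.98409 m (along the plate) below the hinge at the top edge, so the moment about the hinge is M = F × 0.98409 = 418.544 × 0.98409 = 411.885 kN·m.

M ≈ 412 kN·m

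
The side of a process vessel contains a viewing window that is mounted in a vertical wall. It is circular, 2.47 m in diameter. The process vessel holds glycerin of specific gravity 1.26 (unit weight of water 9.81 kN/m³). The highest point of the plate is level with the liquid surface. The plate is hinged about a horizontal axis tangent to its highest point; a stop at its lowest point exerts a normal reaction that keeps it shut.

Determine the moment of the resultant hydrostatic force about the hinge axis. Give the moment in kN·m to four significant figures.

γ = 1.26 × 9.81 = 12.3606 kN/m³.
The centroid is at the centre, 1.235 m below the top of the plate, so the centroid depth is h_c = 1.235 m.
A = π(1.235)² = 4.79164 m².
Resultant F = γ·h_c·A = 12.3606 × 1.235 × 4.79164 = 73.146 kN.
I_c = πr⁴/4 = π × 1.235⁴/4 = 1.82708 m⁴.
Centre of pressure: y_p = y_c + I_c/(y_c·A) = 1.235 + 1.82708/(1.235 × 4.79164) = 1.235 + 0.30875 = 1.54375 m along the plane.
The resultant acts 1.235 + 0.30875 = 1.54375 m (along the plate) below the hinge at the top edge, so the moment about the hinge is M = F × 1.54375 = 73.146 × 1.54375 = 112.919 kN·m.

M ≈ 112.9 kN·m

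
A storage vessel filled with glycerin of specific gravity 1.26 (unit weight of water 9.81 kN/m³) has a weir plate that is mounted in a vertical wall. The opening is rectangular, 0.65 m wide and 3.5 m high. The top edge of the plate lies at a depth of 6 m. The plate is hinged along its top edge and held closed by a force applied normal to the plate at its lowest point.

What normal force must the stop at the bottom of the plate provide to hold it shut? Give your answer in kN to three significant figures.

γ = 1.26 × 9.81 = 12.3606 kN/m³.
The centroid lies 3.5/2 = 1.75 m below the top edge, so the centroid depth is h_c = 6 + 1.75 = 7.75 m.
A = 0.65 × 3.5 = 2.275 m².
Resultant F = γ·h_c·A = 12.3606 × 7.75 × 2.275 = 217.933 kN.
I_c = b·h³/12 = 0.65 × 3.5³/12 = 2.3224 m⁴.
Centre of pressure: y_p = y_c + I_c/(y_c·A) = 7.75 + 2.3224/(7.75 × 2.275) = 7.75 + 0.131721 = 7.88172 m along the plane.
The resultant acts 1.75 + 0.131721 = 1.88172 m (along the plate) below the hinge at the top edge, so the moment about the hinge is M = F × 1.88172 = 217.933 × 1.88172 = 410.089 kN·m.
A normal force at the bottom, 3.5 m from the hinge, must supply this moment: P = 410.089/3.5 = 117.168 kN.

P ≈ 117 kN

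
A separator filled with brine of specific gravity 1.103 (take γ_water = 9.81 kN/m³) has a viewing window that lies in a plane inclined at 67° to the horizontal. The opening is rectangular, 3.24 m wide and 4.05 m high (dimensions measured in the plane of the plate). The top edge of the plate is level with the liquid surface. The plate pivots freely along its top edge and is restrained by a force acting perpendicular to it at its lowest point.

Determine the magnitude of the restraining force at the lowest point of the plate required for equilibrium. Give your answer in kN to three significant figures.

P ≈ 176 kN

γ = 1.103 × 9.81 = 10.82043 kN/m³.
Let θ = 67° be the plate's angle to the horizontal; measure y along the incline from where the plane meets the free surface. Vertical depth h = y·sinθ with sinθ = 0.920505.
The centroid lies 4.05/2 = 2.025 m below the top edge, so y_c = 2.025 m and h_c = 2.025 × 0.920505 = 1.86402 m.
A = 3.24 × 4.05 = 13.122 m².
Resultant F = γ·h_c·A = 10.82043 × 1.86402 × 13.122 = 264.664 kN.
I_c = b·h³/12 = 3.24 × 4.05³/12 = 17.9361 m⁴.
Centre of pressure: y_p = y_c + I_c/(y_c·A) = 2.025 + 17.9361/(2.025 × 13.122) = 2.025 + 0.674999 = 2.7 m along the plane.
The resultant acts 2.025 + 0.674999 = 2.7 m (along the plate) below the hinge at the top edge, so the moment about the hinge is M = F × 2.7 = 264.664 × 2.7 = 714.593 kN·m.
A normal force at the bottom, 4.05 m from the hinge, must supply this moment: P = 714.593/4.05 = 176.443 kN.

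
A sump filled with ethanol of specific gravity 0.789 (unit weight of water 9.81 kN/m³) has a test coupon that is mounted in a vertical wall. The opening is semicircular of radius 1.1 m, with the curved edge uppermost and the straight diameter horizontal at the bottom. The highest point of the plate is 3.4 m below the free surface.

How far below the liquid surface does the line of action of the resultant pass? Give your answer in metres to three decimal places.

h_p = 4.054 m

γ = 0.789 × 9.81 = 7.74009 kN/m³.
The centroid lies 4r/(3π) = 0.466854 m above the diameter, so r − 4r/(3π) = 1.1 − 0.466854 = 0.633146 m below the topmost point, so the centroid depth is h_c = 3.4 + 0.633146 = 4.03315 m.
A = πr²/2 = π × 1.1²/2 = 1.90066 m².
Resultant F = γ·h_c·A = 7.74009 × 4.03315 × 1.90066 = 59.3328 kN.
I_c = (π/8 − 8/(9π))·r⁴ = 0.109757 × 1.1⁴ = 0.160695 m⁴.
Centre of pressure: y_p = y_c + I_c/(y_c·A) = 4.03315 + 0.160695/(4.03315 × 1.90066) = 4.03315 + 0.020963 = 4.05411 m along the plane.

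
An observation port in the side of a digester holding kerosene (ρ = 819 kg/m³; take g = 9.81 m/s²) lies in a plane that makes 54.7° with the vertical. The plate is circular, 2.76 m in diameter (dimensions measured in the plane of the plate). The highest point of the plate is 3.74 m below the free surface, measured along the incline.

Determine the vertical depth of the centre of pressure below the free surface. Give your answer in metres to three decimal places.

h_p = 3.012 m

γ = ρg = 819 × 9.81 / 1000 = 8.03439 kN/m³.
The plate makes 54.7° with the vertical, i.e. θ = 90° − 54.7° = 35.3° to the horizontal. Measuring y along the incline from the free-surface line, vertical depth h = y·sinθ with sinθ = 0.577858.
The centroid is at the centre, 1.38 m below the top of the plate, so y_c = 3.74 + 1.38 = 5.12 m and h_c = 5.12 × 0.577858 = 2.95863 m.
A = π(1.38)² = 5.98285 m².
Resultant F = γ·h_c·A = 8.03439 × 2.95863 × 5.98285 = 142.217 kN.
I_c = πr⁴/4 = π × 1.38⁴/4 = 2.84843 m⁴.
Centre of pressure: y_p = y_c + I_c/(y_c·A) = 5.12 + 2.84843/(5.12 × 5.98285) = 5.12 + 0.0929881 = 5.21299 m along the plane.
Vertically, h_p = y_p·sinθ = 5.21299 × 0.577858 = 3.01237 m.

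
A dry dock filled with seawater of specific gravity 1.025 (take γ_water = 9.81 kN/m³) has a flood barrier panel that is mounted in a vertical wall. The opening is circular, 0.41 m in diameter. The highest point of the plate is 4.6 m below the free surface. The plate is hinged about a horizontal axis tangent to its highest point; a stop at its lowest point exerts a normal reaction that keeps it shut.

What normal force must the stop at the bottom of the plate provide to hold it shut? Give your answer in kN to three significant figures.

P ≈ 3.22 kN

γ = 1.025 × 9.81 = 10.05525 kN/m³.
The centroid is at the centre, 0.205 m below the top of the plate, so the centroid depth is h_c = 4.6 + 0.205 = 4.805 m.
A = π(0.205)² = 0.132025 m².
Resultant F = γ·h_c·A = 10.05525 × 4.805 × 0.132025 = 6.37885 kN.
I_c = πr⁴/4 = π × 0.205⁴/4 = 0.00138709 m⁴.
Centre of pressure: y_p = y_c + I_c/(y_c·A) = 4.805 + 0.00138709/(4.805 × 0.132025) = 4.805 + 0.00218653 = 4.80719 m along the plane.
The resultant acts 0.205 + 0.00218653 = 0.207187 m (along the plate) below the hinge at the top edge, so the moment about the hinge is M = F × 0.207187 = 6.37885 × 0.207187 = 1.32161 kN·m.
A normal force at the bottom, 0.41 m from the hinge, must supply this moment: P = 1.32161/0.41 = 3.22344 kN.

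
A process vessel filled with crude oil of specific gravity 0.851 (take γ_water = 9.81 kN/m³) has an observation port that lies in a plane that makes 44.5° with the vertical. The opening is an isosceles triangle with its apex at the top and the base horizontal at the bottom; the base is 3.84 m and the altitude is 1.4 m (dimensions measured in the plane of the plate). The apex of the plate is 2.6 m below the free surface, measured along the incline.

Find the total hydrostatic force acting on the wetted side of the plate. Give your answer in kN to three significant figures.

γ = 0.851 × 9.81 = 8.34831 kN/m³.
The plate makes 44.5° with the vertical, i.e. θ = 90° − 44.5° = 45.5° to the horizontal. Measuring y along the incline from the free-surface line, vertical depth h = y·sinθ with sinθ = 0.713250.
With the apex up, the centroid sits 2h/3 = 2 × 1.4/3 = 0.933333 m below the apex, so y_c = 2.6 + 0.933333 = 3.53333 m and h_c = 3.53333 × 0.713250 = 2.52015 m.
A = ½ × 3.84 × 1.4 = 2.688 m².
Resultant F = γ·h_c·A = 8.34831 × 2.52015 × 2.688 = 56.5528 kN.

F ≈ 56.6 kN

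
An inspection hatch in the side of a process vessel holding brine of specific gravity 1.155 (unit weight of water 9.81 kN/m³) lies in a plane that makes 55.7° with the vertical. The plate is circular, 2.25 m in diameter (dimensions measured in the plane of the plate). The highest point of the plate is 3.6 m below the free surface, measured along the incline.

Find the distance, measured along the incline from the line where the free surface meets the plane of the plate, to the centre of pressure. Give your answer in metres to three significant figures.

y_p = 4.79 m

γ = 1.155 × 9.81 = 11.33055 kN/m³.
The plate makes 55.7° with the vertical, i.e. θ = 90° − 55.7° = 34.3° to the horizontal. Measuring y along the incline from the free-surface line, vertical depth h = y·sinθ with sinθ = 0.563526.
The centroid is at the centre, 1.125 m below the top of the plate, so y_c = 3.6 + 1.125 = 4.725 m and h_c = 4.725 × 0.563526 = 2.66266 m.
A = π(1.125)² = 3.97608 m².
Resultant F = γ·h_c·A = 11.33055 × 2.66266 × 3.97608 = 119.956 kN.
I_c = πr⁴/4 = π × 1.125⁴/4 = 1.25806 m⁴.
Centre of pressure: y_p = y_c + I_c/(y_c·A) = 4.725 + 1.25806/(4.725 × 3.97608) = 4.725 + 0.0669645 = 4.79196 m along the plane.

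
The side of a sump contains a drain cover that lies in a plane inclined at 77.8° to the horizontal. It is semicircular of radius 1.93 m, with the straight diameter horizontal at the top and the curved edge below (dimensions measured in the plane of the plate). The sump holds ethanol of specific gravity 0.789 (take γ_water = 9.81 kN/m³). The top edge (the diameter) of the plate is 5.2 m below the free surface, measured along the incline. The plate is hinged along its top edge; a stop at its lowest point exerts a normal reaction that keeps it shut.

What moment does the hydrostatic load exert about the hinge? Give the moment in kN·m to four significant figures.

M ≈ 229.8 kN·m

γ = 0.789 × 9.81 = 7.74009 kN/m³.
Let θ = 77.8° be the plate's angle to the horizontal; measure y along the incline from where the plane meets the free surface. Vertical depth h = y·sinθ with sinθ = 0.977416.
The centroid of a semicircle lies 4r/(3π) = 0.819117 m from the diameter, here below the top edge, so y_c = 5.2 + 0.819117 = 6.01912 m and h_c = 6.01912 × 0.977416 = 5.88318 m.
A = πr²/2 = π × 1.93²/2 = 5.85106 m².
Resultant F = γ·h_c·A = 7.74009 × 5.88318 × 5.85106 = 266.436 kN.
I_c = (π/8 − 8/(9π))·r⁴ = 0.109757 × 1.93⁴ = 1.52287 m⁴.
Centre of pressure: y_p = y_c + I_c/(y_c·A) = 6.01912 + 1.52287/(6.01912 × 5.85106) = 6.01912 + 0.043241 = 6.06236 m along the plane.
The resultant acts 0.819117 + 0.043241 = 0.862358 m (along the plate) below the hinge at the top edge, so the moment about the hinge is M = F × 0.862358 = 266.436 × 0.862358 = 229.763 kN·m.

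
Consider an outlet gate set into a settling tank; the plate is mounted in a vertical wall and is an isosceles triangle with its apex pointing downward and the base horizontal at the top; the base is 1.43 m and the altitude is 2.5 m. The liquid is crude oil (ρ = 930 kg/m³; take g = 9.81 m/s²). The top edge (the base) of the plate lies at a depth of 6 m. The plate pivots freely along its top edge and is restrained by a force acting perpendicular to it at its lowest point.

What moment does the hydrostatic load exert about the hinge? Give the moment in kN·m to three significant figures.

γ = ρg = 930 × 9.81 / 1000 = 9.1233 kN/m³.
With the apex down, the centroid sits h/3 = 2.5/3 = 0.833333 m below the base (the top edge), so the centroid depth is h_c = 6 + 0.833333 = 6.83333 m.
A = ½ × 1.43 × 2.5 = 1.7875 m².
Resultant F = γ·h_c·A = 9.1233 × 6.83333 × 1.7875 = 111.437 kN.
I_c = b·h³/36 = 1.43 × 2.5³/36 = 0.62066 m⁴.
Centre of pressure: y_p = y_c + I_c/(y_c·A) = 6.83333 + 0.62066/(6.83333 × 1.7875) = 6.83333 + 0.0508131 = 6.88414 m along the plane.
The resultant acts 0.833333 + 0.0508131 = 0.884146 m (along the plate) below the hinge at the top edge, so the moment about the hinge is M = F × 0.884146 = 111.437 × 0.884146 = 98.5266 kN·m.

M ≈ 98.5 kN·m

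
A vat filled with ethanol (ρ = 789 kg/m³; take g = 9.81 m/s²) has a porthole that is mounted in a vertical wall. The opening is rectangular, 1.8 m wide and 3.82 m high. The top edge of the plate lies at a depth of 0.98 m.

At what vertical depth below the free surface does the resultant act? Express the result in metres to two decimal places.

γ = ρg = 789 × 9.81 / 1000 = 7.74009 kN/m³.
The centroid lies 3.82/2 = 1.91 m below the top edge, so the centroid depth is h_c = 0.98 + 1.91 = 2.89 m.
A = 1.8 × 3.82 = 6.876 m².
Resultant F = γ·h_c·A = 7.74009 × 2.89 × 6.876 = 153.808 kN.
I_c = b·h³/12 = 1.8 × 3.82³/12 = 8.36145 m⁴.
Centre of pressure: y_p = y_c + I_c/(y_c·A) = 2.89 + 8.36145/(2.89 × 6.876) = 2.89 + 0.420773 = 3.31077 m along the plane.

h_p = 3.31 m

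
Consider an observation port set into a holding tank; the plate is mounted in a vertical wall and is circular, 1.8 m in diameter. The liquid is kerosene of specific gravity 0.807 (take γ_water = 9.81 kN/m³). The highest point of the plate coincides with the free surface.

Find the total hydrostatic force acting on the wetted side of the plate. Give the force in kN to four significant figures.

γ = 0.807 × 9.81 = 7.91667 kN/m³.
The centroid is at the centre, 0.9 m below the top of the plate, so the centroid depth is h_c = 0.9 m.
A = π(0.9)² = 2.54469 m².
Resultant F = γ·h_c·A = 7.91667 × 0.9 × 2.54469 = 18.1309 kN.

F ≈ 18.13 kN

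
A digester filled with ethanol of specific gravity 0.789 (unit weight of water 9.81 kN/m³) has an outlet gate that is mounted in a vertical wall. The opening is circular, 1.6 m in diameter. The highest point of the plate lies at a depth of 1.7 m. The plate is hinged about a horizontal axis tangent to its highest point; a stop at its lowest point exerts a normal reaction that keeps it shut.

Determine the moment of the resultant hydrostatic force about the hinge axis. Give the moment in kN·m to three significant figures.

M ≈ 33.6 kN·m

γ = 0.789 × 9.81 = 7.74009 kN/m³.
The centroid is at the centre, 0.8 m below the top of the plate, so the centroid depth is h_c = 1.7 + 0.8 = 2.5 m.
A = π(0.8)² = 2.01062 m².
Resultant F = γ·h_c·A = 7.74009 × 2.5 × 2.01062 = 38.9059 kN.
I_c = πr⁴/4 = π × 0.8⁴/4 = 0.321699 m⁴.
Centre of pressure: y_p = y_c + I_c/(y_c·A) = 2.5 + 0.321699/(2.5 × 2.01062) = 2.5 + 0.064 = 2.564 m along the plane.
The resultant acts 0.8 + 0.064 = 0.864 m (along the plate) below the hinge at the top edge, so the moment about the hinge is M = F × 0.864 = 38.9059 × 0.864 = 33.6147 kN·m.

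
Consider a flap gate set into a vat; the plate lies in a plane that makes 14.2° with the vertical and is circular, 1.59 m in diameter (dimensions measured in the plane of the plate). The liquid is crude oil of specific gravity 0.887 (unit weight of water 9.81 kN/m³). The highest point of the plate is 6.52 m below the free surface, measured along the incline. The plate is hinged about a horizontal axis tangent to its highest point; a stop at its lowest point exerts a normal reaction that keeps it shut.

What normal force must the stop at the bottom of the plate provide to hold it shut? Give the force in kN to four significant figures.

P ≈ 62.93 kN

γ = 0.887 × 9.81 = 8.70147 kN/m³.
The plate makes 14.2° with the vertical, i.e. θ = 90° − 14.2° = 75.8° to the horizontal. Measuring y along the incline from the free-surface line, vertical depth h = y·sinθ with sinθ = 0.969445.
The centroid is at the centre, 0.795 m below the top of the plate, so y_c = 6.52 + 0.795 = 7.315 m and h_c = 7.315 × 0.969445 = 7.09149 m.
A = π(0.795)² = 1.98557 m².
Resultant F = γ·h_c·A = 8.70147 × 7.09149 × 1.98557 = 122.522 kN.
I_c = πr⁴/4 = π × 0.795⁴/4 = 0.313732 m⁴.
Centre of pressure: y_p = y_c + I_c/(y_c·A) = 7.315 + 0.313732/(7.315 × 1.98557) = 7.315 + 0.0216003 = 7.3366 m along the plane.
The resultant acts 0.795 + 0.0216003 = 0.8166 m (along the plate) below the hinge at the top edge, so the moment about the hinge is M = F × 0.8166 = 122.522 × 0.8166 = 100.051 kN·m.
A normal force at the bottom, 1.59 m from the hinge, must supply this moment: P = 100.051/1.59 = 62.9252 kN.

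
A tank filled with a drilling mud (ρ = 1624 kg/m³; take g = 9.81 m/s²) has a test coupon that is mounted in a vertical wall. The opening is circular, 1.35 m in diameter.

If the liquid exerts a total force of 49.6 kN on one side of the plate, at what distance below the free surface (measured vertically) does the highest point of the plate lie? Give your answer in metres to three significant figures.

γ = ρg = 1624 × 9.81 / 1000 = 15.93144 kN/m³.
A = π(0.675)² = 1.43139 m².
From F = γ·h_c·A, the centroid depth is h_c = 49.6/(15.93144 × 1.43139) = 2.17505 m.
The centroid is at the centre, 0.675 m below the top of the plate, so the highest point sits at h_top = 2.17505 − 0.675 = 1.50005 m below the surface.

d_top ≈ 1.50 m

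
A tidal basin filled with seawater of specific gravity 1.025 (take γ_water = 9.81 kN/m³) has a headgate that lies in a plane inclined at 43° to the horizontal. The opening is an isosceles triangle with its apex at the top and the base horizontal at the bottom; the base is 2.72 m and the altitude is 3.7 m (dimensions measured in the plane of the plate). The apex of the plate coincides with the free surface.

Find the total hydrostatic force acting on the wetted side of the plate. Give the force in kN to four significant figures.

F ≈ 85.12 kN

γ = 1.025 × 9.81 = 10.05525 kN/m³.
Let θ = 43° be the plate's angle to the horizontal; measure y along the incline from where the plane meets the free surface. Vertical depth h = y·sinθ with sinθ = 0.681998.
With the apex up, the centroid sits 2h/3 = 2 × 3.7/3 = 2.46667 m below the apex, so y_c = 2.46667 m and h_c = 2.46667 × 0.681998 = 1.68226 m.
A = ½ × 2.72 × 3.7 = 5.032 m².
Resultant F = γ·h_c·A = 10.05525 × 1.68226 × 5.032 = 85.119 kN.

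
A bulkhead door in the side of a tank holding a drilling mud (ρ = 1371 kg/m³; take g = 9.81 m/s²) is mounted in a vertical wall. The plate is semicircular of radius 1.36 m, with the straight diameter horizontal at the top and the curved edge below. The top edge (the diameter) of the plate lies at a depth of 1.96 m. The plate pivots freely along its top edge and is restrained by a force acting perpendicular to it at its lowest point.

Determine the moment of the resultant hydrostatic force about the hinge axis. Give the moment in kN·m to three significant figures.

γ = ρg = 1371 × 9.81 / 1000 = 13.44951 kN/m³.
The centroid of a semicircle lies 4r/(3π) = 0.577202 m from the diameter, here below the top edge, so the centroid depth is h_c = 1.96 + 0.577202 = 2.5372 m.
A = πr²/2 = π × 1.36²/2 = 2.90534 m².
Resultant F = γ·h_c·A = 13.44951 × 2.5372 × 2.90534 = 99.1421 kN.
I_c = (π/8 − 8/(9π))·r⁴ = 0.109757 × 1.36⁴ = 0.375481 m⁴.
Centre of pressure: y_p = y_c + I_c/(y_c·A) = 2.5372 + 0.375481/(2.5372 × 2.90534) = 2.5372 + 0.0509373 = 2.58814 m along the plane.
The resultant acts 0.577202 + 0.0509373 = 0.628139 m (along the plate) below the hinge at the top edge, so the moment about the hinge is M = F × 0.628139 = 99.1421 × 0.628139 = 62.275 kN·m.

M ≈ 62.3 kN·m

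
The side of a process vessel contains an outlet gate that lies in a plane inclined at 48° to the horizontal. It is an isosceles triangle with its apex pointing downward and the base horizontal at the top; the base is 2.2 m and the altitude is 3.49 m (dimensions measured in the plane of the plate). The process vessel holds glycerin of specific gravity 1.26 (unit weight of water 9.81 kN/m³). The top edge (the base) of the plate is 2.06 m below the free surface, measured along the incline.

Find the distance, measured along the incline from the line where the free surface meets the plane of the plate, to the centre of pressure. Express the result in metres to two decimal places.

γ = 1.26 × 9.81 = 12.3606 kN/m³.
Let θ = 48° be the plate's angle to the horizontal; measure y along the incline from where the plane meets the free surface. Vertical depth h = y·sinθ with sinθ = 0.743145.
With the apex down, the centroid sits h/3 = 3.49/3 = 1.16333 m below the base (the top edge), so y_c = 2.06 + 1.16333 = 3.22333 m and h_c = 3.22333 × 0.743145 = 2.3954 m.
A = ½ × 2.2 × 3.49 = 3.839 m².
Resultant F = γ·h_c·A = 12.3606 × 2.3954 × 3.839 = 113.667 kN.
I_c = b·h³/36 = 2.2 × 3.49³/36 = 2.59774 m⁴.
Centre of pressure: y_p = y_c + I_c/(y_c·A) = 3.22333 + 2.59774/(3.22333 × 3.839) = 3.22333 + 0.209929 = 3.43326 m along the plane.

y_p = 3.43 m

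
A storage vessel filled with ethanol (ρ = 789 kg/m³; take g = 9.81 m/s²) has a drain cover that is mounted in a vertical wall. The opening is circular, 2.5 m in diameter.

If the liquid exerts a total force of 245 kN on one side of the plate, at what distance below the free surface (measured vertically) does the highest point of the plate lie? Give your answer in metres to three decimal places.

γ = ρg = 789 × 9.81 / 1000 = 7.74009 kN/m³.
A = π(1.25)² = 4.90874 m².
From F = γ·h_c·A, the centroid depth is h_c = 245/(7.74009 × 4.90874) = 6.44837 m.
The centroid is at the centre, 1.25 m below the top of the plate, so the highest point sits at h_top = 6.44837 − 1.25 = 5.19837 m below the surface.

d_top ≈ 5.198 m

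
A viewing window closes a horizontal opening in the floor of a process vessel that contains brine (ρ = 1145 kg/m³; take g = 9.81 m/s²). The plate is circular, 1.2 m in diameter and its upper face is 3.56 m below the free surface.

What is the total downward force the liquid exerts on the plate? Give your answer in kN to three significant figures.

F ≈ 45.2 kN

γ = ρg = 1145 × 9.81 / 1000 = 11.23245 kN/m³.
The plate is horizontal, so pressure is uniform at p = γ·h = 11.23245 × 3.56 = 39.9875 kN/m².
A = π(0.6)² = 1.13097 m².
F = p·A = 39.9875 × 1.13097 = 45.2247 kN.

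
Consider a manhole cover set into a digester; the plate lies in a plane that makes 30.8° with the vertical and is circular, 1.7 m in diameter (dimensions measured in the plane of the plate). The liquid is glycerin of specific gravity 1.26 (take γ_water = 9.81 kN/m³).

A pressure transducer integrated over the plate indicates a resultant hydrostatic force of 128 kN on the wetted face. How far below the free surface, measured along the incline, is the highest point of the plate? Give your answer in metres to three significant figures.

γ = 1.26 × 9.81 = 12.3606 kN/m³.
A = π(0.85)² = 2.2698 m².
From F = γ·h_c·A, the centroid depth is h_c = 128/(12.3606 × 2.2698) = 4.56229 m.
The plate makes 30.8° with the vertical, i.e. θ = 90° − 30.8° = 59.2° to the horizontal. Measuring y along the incline from the free-surface line, vertical depth h = y·sinθ with sinθ = 0.858960.
Along the incline, y_c = h_c/sinθ = 4.56229/0.858960 = 5.31141 m.
The centroid is at the centre, 0.85 m below the top of the plate, so the highest point sits at y_top = 5.31141 − 0.85 = 4.46141 m along the incline.

y_top ≈ 4.46 m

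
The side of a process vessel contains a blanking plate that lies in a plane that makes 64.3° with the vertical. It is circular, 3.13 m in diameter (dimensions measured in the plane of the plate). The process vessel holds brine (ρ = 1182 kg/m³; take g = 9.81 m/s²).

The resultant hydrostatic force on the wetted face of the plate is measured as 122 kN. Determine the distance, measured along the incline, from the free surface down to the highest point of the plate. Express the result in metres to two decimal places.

γ = ρg = 1182 × 9.81 / 1000 = 11.59542 kN/m³.
A = π(1.565)² = 7.69447 m².
From F = γ·h_c·A, the centroid depth is h_c = 122/(11.59542 × 7.69447) = 1.3674 m.
The plate makes 64.3° with the vertical, i.e. θ = 90° − 64.3° = 25.7° to the horizontal. Measuring y along the incline from the free-surface line, vertical depth h = y·sinθ with sinθ = 0.433659.
Along the incline, y_c = h_c/sinθ = 1.3674/0.433659 = 3.15317 m.
The centroid is at the centre, 1.565 m below the top of the plate, so the highest point sits at y_top = 3.15317 − 1.565 = 1.58817 m along the incline.

y_top ≈ 1.59 m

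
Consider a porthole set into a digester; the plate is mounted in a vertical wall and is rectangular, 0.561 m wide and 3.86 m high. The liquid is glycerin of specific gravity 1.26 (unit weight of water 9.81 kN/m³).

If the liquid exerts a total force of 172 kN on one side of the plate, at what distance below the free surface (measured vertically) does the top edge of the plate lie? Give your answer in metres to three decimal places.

d_top ≈ 4.496 m

γ = 1.26 × 9.81 = 12.3606 kN/m³.
A = 0.561 × 3.86 = 2.16546 m².
From F = γ·h_c·A, the centroid depth is h_c = 172/(12.3606 × 2.16546) = 6.42597 m.
The centroid lies 3.86/2 = 1.93 m below the top edge, so the top edge sits at h_top = 6.42597 − 1.93 = 4.49597 m below the surface.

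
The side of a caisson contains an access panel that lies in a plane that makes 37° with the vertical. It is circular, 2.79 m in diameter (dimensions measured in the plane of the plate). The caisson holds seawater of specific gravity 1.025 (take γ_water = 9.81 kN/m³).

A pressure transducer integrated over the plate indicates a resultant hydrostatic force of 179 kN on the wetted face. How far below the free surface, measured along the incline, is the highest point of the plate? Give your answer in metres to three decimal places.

γ = 1.025 × 9.81 = 10.05525 kN/m³.
A = π(1.395)² = 6.11362 m².
From F = γ·h_c·A, the centroid depth is h_c = 179/(10.05525 × 6.11362) = 2.9118 m.
The plate makes 37° with the vertical, i.e. θ = 90° − 37° = 53° to the horizontal. Measuring y along the incline from the free-surface line, vertical depth h = y·sinθ with sinθ = 0.798636.
Along the incline, y_c = h_c/sinθ = 2.9118/0.798636 = 3.64597 m.
The centroid is at the centre, 1.395 m below the top of the plate, so the highest point sits at y_top = 3.64597 − 1.395 = 2.25097 m along the incline.

y_top ≈ 2.251 m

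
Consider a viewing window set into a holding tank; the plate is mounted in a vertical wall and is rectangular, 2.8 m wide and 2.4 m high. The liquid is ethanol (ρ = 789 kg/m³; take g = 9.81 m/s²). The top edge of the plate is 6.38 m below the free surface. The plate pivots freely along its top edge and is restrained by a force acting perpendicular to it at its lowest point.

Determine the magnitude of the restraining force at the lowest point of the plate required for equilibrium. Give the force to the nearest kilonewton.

P ≈ 208 kN

γ = ρg = 789 × 9.81 / 1000 = 7.74009 kN/m³.
The centroid lies 2.4/2 = 1.2 m below the top edge, so the centroid depth is h_c = 6.38 + 1.2 = 7.58 m.
A = 2.8 × 2.4 = 6.72 m².
Resultant F = γ·h_c·A = 7.74009 × 7.58 × 6.72 = 394.262 kN.
I_c = b·h³/12 = 2.8 × 2.4³/12 = 3.2256 m⁴.
Centre of pressure: y_p = y_c + I_c/(y_c·A) = 7.58 + 3.2256/(7.58 × 6.72) = 7.58 + 0.0633245 = 7.64332 m along the plane.
The resultant acts 1.2 + 0.0633245 = 1.26332 m (along the plate) below the hinge at the top edge, so the moment about the hinge is M = F × 1.26332 = 394.262 × 1.26332 = 498.079 kN·m.
A normal force at the bottom, 2.4 m from the hinge, must supply this moment: P = 498.079/2.4 = 207.533 kN.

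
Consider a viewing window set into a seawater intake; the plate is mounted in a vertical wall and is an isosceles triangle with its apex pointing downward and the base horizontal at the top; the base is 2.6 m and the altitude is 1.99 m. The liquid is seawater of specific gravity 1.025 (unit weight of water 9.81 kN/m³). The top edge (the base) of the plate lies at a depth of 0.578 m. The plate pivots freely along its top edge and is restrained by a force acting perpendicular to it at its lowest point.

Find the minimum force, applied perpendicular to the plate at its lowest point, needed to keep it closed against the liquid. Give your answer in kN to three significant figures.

γ = 1.025 × 9.81 = 10.05525 kN/m³.
With the apex down, the centroid sits h/3 = 1.99/3 = 0.663333 m below the base (the top edge), so the centroid depth is h_c = 0.578 + 0.663333 = 1.24133 m.
A = ½ × 2.6 × 1.99 = 2.587 m².
Resultant F = γ·h_c·A = 10.05525 × 1.24133 × 2.587 = 32.2906 kN.
I_c = b·h³/36 = 2.6 × 1.99³/36 = 0.569154 m⁴.
Centre of pressure: y_p = y_c + I_c/(y_c·A) = 1.24133 + 0.569154/(1.24133 × 2.587) = 1.24133 + 0.177234 = 1.41856 m along the plane.
The resultant acts 0.663333 + 0.177234 = 0.840567 m (along the plate) below the hinge at the top edge, so the moment about the hinge is M = F × 0.840567 = 32.2906 × 0.840567 = 27.1424 kN·m.
A normal force at the bottom, 1.99 m from the hinge, must supply this moment: P = 27.1424/1.99 = 13.6394 kN.

P ≈ 13.6 kN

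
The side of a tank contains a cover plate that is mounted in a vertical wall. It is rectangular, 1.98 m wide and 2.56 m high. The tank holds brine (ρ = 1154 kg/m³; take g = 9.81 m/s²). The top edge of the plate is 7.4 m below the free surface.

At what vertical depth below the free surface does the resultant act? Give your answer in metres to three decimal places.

h_p = 8.743 m

γ = ρg = 1154 × 9.81 / 1000 = 11.32074 kN/m³.
The centroid lies 2.56/2 = 1.28 m below the top edge, so the centroid depth is h_c = 7.4 + 1.28 = 8.68 m.
A = 1.98 × 2.56 = 5.0688 m².
Resultant F = γ·h_c·A = 11.32074 × 8.68 × 5.0688 = 498.081 kN.
I_c = b·h³/12 = 1.98 × 2.56³/12 = 2.76824 m⁴.
Centre of pressure: y_p = y_c + I_c/(y_c·A) = 8.68 + 2.76824/(8.68 × 5.0688) = 8.68 + 0.0629186 = 8.74292 m along the plane.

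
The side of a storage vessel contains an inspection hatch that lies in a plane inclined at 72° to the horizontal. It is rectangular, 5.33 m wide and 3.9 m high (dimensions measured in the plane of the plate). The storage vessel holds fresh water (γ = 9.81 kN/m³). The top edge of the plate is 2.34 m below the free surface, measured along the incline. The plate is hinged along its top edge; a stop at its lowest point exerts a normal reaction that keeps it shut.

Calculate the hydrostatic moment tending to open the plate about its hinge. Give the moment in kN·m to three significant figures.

M ≈ 1870 kN·m

γ = 9.81 kN/m³.
Let θ = 72° be the plate's angle to the horizontal; measure y along the incline from where the plane meets the free surface. Vertical depth h = y·sinθ with sinθ = 0.951057.
The centroid lies 3.9/2 = 1.95 m below the top edge, so y_c = 2.34 + 1.95 = 4.29 m and h_c = 4.29 × 0.951057 = 4.08003 m.
A = 5.33 × 3.9 = 20.787 m².
Resultant F = γ·h_c·A = 9.81 × 4.08003 × 20.787 = 832.002 kN.
I_c = b·h³/12 = 5.33 × 3.9³/12 = 26.3475 m⁴.
Centre of pressure: y_p = y_c + I_c/(y_c·A) = 4.29 + 26.3475/(4.29 × 20.787) = 4.29 + 0.295454 = 4.58545 m along the plane.
The resultant acts 1.95 + 0.295454 = 2.24545 m (along the plate) below the hinge at the top edge, so the moment about the hinge is M = F × 2.24545 = 832.002 × 2.24545 = 1868.22 kN·m.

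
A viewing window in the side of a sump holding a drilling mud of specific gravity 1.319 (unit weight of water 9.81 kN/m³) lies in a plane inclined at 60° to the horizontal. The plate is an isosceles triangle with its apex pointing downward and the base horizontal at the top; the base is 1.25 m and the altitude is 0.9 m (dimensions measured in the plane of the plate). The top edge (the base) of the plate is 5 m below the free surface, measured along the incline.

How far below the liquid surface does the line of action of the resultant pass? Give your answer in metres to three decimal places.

h_p = 4.597 m

γ = 1.319 × 9.81 = 12.93939 kN/m³.
Let θ = 60° be the plate's angle to the horizontal; measure y along the incline from where the plane meets the free surface. Vertical depth h = y·sinθ with sinθ = 0.866025.
With the apex down, the centroid sits h/3 = 0.9/3 = 0.3 m below the base (the top edge), so y_c = 5 + 0.3 = 5.3 m and h_c = 5.3 × 0.866025 = 4.58993 m.
A = ½ × 1.25 × 0.9 = 0.5625 m².
Resultant F = γ·h_c·A = 12.93939 × 4.58993 × 0.5625 = 33.4074 kN.
I_c = b·h³/36 = 1.25 × 0.9³/36 = 0.0253125 m⁴.
Centre of pressure: y_p = y_c + I_c/(y_c·A) = 5.3 + 0.0253125/(5.3 × 0.5625) = 5.3 + 0.00849057 = 5.30849 m along the plane.
Vertically, h_p = y_p·sinθ = 5.30849 × 0.866025 = 4.59729 m.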